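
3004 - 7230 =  - 4226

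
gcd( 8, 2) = 2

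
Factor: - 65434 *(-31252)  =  2^3*13^1*601^1* 32717^1=2044943368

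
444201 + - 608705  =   - 164504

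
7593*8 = 60744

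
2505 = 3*835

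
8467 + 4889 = 13356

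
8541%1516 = 961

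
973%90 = 73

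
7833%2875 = 2083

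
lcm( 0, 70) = 0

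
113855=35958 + 77897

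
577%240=97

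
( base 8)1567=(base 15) 3e2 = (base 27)15n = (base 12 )61B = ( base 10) 887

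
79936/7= 79936/7=11419.43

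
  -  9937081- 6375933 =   -  16313014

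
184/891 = 184/891=0.21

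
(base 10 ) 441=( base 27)g9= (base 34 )cx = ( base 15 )1e6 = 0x1b9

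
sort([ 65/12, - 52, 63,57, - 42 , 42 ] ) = [ - 52, - 42,  65/12,42,57, 63] 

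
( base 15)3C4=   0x35B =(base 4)31123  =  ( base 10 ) 859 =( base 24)1bj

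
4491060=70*64158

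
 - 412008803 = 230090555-642099358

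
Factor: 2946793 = 41^2*1753^1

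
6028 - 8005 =- 1977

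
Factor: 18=2^1*3^2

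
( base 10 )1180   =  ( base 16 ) 49C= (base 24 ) 214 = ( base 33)12p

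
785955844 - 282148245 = 503807599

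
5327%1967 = 1393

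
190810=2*95405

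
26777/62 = 431 + 55/62 = 431.89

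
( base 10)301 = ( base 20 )f1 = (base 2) 100101101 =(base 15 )151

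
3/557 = 3/557=0.01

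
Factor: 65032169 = 1187^1*54787^1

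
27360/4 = 6840 = 6840.00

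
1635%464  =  243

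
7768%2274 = 946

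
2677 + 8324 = 11001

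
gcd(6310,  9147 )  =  1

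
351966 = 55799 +296167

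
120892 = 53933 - -66959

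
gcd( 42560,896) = 448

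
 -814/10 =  - 82+3/5 =- 81.40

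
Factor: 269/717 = 3^( - 1 )*239^( - 1 )*269^1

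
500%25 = 0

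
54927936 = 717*76608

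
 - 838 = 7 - 845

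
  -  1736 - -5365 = 3629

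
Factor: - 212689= - 53^1*4013^1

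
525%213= 99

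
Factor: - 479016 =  - 2^3*3^2*6653^1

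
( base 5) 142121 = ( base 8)13427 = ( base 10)5911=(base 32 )5on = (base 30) 6h1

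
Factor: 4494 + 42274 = 46768 = 2^4*37^1*79^1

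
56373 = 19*2967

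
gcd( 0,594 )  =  594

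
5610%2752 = 106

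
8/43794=4/21897=0.00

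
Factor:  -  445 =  - 5^1*89^1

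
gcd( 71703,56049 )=3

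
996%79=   48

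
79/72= 79/72 =1.10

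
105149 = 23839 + 81310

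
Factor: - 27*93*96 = -241056 = -2^5*3^5*31^1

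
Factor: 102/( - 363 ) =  - 34/121 = - 2^1*11^(- 2 )*17^1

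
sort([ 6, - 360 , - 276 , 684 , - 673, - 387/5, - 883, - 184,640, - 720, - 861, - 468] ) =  [ - 883 , - 861, - 720, - 673,-468, - 360, - 276,-184, - 387/5, 6, 640,684 ] 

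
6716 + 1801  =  8517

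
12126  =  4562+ 7564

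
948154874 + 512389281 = 1460544155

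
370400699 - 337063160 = 33337539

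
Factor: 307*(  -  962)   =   - 2^1*13^1*37^1*307^1 = - 295334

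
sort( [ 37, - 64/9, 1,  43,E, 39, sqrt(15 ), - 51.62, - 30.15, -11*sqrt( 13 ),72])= [ - 51.62, - 11*sqrt( 13), - 30.15, - 64/9,1,E,  sqrt (15), 37, 39,43,  72 ] 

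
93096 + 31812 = 124908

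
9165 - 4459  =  4706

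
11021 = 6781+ 4240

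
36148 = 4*9037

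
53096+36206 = 89302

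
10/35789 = 10/35789 = 0.00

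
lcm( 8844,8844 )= 8844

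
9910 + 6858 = 16768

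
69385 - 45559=23826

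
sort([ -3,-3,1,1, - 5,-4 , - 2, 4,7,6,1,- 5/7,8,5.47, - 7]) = [  -  7, - 5, - 4,  -  3 , - 3 , - 2,  -  5/7,1,1, 1,4, 5.47 , 6 , 7,8]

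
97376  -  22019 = 75357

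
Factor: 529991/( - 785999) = - 7^1 * 11^1*109^ ( -1 )*6883^1*7211^( - 1 ) 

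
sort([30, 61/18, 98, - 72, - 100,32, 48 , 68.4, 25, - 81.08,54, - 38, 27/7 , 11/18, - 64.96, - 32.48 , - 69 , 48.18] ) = [ - 100, - 81.08, - 72, - 69, -64.96, - 38, - 32.48, 11/18,61/18,27/7, 25, 30 , 32, 48,48.18,54,68.4 , 98 ]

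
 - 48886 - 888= -49774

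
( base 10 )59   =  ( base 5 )214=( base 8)73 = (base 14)43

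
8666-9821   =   -1155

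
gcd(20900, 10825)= 25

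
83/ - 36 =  - 83/36 = -2.31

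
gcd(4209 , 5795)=61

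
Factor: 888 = 2^3*3^1*37^1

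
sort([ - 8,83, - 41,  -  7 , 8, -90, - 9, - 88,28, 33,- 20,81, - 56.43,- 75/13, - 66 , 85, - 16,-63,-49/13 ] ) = [- 90, -88, -66, - 63, -56.43, - 41, - 20, - 16, -9 , - 8, - 7,-75/13,-49/13 , 8,28,33,81, 83,85 ] 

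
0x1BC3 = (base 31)7C8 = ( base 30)7QR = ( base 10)7107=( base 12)4143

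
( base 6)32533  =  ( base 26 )6hn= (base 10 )4521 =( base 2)1000110101001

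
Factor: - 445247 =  - 11^1 *17^1 * 2381^1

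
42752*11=470272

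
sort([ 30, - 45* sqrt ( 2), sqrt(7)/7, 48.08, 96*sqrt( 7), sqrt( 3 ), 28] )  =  [ - 45*sqrt( 2 ),sqrt(7)/7, sqrt(3 ),28, 30, 48.08,96*sqrt( 7) ] 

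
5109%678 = 363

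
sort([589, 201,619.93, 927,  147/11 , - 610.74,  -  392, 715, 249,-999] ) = [ - 999,-610.74, - 392,147/11, 201,249,589,619.93,715,927] 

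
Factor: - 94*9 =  - 846 = - 2^1*3^2 * 47^1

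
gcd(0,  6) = 6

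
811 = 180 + 631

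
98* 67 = 6566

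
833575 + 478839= 1312414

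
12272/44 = 3068/11=278.91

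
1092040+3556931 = 4648971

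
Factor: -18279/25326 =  - 677/938=- 2^( - 1 )*7^ ( - 1)*67^ ( - 1)*677^1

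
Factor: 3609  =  3^2*401^1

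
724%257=210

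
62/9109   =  62/9109 = 0.01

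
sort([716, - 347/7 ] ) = [-347/7, 716 ]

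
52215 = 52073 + 142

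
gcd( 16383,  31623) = 381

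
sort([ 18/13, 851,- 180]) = [  -  180,18/13,851]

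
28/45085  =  28/45085=0.00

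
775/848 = 775/848 = 0.91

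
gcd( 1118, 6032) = 26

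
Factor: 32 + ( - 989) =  - 957  =  - 3^1*11^1*29^1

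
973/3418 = 973/3418 = 0.28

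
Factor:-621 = -3^3*23^1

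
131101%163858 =131101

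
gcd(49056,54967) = 1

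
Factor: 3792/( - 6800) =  - 3^1*5^ (- 2)*17^( - 1) * 79^1= -237/425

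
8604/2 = 4302 = 4302.00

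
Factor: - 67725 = -3^2 * 5^2*7^1*43^1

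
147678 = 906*163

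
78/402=13/67=   0.19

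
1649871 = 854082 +795789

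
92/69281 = 92/69281= 0.00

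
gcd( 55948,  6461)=71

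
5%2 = 1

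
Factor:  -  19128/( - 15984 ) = 2^ ( - 1 )*3^( - 2 )*37^( - 1 ) * 797^1 = 797/666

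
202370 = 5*40474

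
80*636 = 50880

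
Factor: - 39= -3^1*13^1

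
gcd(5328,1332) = 1332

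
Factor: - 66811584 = -2^6 * 3^1*7^1*49711^1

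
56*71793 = 4020408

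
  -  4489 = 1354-5843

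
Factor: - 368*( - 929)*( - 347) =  - 2^4*23^1*347^1*929^1 = -  118629584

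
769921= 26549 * 29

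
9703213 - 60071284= - 50368071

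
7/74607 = 7/74607=0.00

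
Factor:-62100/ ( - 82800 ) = 3/4 = 2^(  -  2 ) * 3^1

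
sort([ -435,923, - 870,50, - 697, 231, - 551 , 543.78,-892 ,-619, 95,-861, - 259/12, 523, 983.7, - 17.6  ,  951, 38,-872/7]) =[ - 892, - 870,-861, - 697, - 619, - 551, - 435, - 872/7, - 259/12, - 17.6,  38, 50, 95,231,523,543.78,923,  951, 983.7 ]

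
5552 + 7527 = 13079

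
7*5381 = 37667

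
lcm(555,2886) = 14430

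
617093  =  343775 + 273318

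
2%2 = 0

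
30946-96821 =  - 65875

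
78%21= 15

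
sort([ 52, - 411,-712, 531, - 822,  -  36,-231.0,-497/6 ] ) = [-822, - 712, - 411 ,- 231.0, - 497/6,-36, 52,  531] 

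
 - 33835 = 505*(  -  67) 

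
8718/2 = 4359= 4359.00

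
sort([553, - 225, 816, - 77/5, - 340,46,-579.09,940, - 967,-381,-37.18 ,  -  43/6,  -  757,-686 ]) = [-967, - 757,-686, - 579.09,-381,-340,-225,- 37.18 , - 77/5 , - 43/6, 46,553, 816,940]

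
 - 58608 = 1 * ( - 58608)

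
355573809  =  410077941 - 54504132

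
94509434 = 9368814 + 85140620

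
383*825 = 315975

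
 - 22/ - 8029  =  22/8029  =  0.00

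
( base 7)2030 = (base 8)1303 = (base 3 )222012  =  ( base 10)707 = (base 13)425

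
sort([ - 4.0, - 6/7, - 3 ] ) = [- 4.0, - 3 , - 6/7 ]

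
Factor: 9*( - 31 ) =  - 279 = - 3^2*31^1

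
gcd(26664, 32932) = 4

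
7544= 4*1886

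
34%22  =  12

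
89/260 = 89/260=0.34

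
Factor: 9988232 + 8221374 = 2^1 * 23^1*503^1*  787^1 = 18209606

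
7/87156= 7/87156 = 0.00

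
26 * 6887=179062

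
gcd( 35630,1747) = 1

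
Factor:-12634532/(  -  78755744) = 3158633/19688936 = 2^(-3)*89^(- 1)*27653^(-1 )*3158633^1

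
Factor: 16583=7^1*23^1 * 103^1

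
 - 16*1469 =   -  23504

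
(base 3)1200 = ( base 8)55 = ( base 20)25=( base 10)45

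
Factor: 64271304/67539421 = 2^3*3^2 * 31^(  -  1)*892657^1*2178691^(- 1)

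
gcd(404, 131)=1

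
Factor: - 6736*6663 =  - 2^4*3^1*421^1*2221^1 = -44881968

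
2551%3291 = 2551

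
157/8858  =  157/8858 = 0.02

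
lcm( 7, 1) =7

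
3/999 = 1/333 = 0.00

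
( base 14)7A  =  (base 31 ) 3F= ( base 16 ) 6C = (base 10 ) 108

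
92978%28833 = 6479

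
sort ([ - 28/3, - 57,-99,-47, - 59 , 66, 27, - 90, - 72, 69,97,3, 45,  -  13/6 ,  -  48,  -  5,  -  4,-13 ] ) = [- 99, - 90,- 72, - 59, - 57 ,-48,  -  47 , - 13,-28/3,-5, - 4 , - 13/6,3,27 , 45 , 66, 69,97]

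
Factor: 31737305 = 5^1*37^1*171553^1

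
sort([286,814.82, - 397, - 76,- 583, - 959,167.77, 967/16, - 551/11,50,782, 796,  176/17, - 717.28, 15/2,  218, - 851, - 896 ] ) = [ - 959 , - 896, - 851, - 717.28 ,- 583,-397, - 76,-551/11, 15/2,176/17,50,967/16,167.77 , 218,286,782,796, 814.82 ] 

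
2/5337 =2/5337 = 0.00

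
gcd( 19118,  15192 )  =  2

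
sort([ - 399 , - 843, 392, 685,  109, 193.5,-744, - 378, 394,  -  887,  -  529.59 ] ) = [ - 887, - 843,  -  744, - 529.59, - 399,-378,109,193.5 , 392, 394, 685 ]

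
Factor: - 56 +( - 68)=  - 124=- 2^2*31^1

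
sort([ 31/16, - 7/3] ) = [ - 7/3,31/16 ] 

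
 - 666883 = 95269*( - 7) 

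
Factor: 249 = 3^1*83^1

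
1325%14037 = 1325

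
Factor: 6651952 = 2^4  *83^1 * 5009^1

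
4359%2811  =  1548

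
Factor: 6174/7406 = 441/529 = 3^2 * 7^2*23^(-2)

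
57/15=3+ 4/5 = 3.80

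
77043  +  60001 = 137044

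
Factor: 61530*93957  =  2^1 * 3^2*5^1*7^1*293^1 * 31319^1 = 5781174210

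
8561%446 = 87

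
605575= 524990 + 80585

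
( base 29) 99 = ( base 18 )f0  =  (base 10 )270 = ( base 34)7w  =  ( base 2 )100001110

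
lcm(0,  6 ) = 0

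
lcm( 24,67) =1608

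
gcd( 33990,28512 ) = 66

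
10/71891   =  10/71891 = 0.00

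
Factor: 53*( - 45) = - 3^2*5^1 * 53^1 = - 2385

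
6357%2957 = 443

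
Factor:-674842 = - 2^1*7^1*19^1*43^1*59^1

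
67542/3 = 22514 = 22514.00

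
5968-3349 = 2619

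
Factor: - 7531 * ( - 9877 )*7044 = 2^2 * 3^1*7^1*17^2*83^1 *443^1*587^1 = 523958691228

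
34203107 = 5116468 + 29086639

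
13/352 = 13/352 = 0.04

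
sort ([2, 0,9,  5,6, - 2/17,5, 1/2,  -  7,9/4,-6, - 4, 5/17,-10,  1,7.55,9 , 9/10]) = [ - 10, -7 , - 6, - 4, - 2/17,0, 5/17, 1/2,9/10,1, 2, 9/4,5 , 5,6,7.55,9,9] 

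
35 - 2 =33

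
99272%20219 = 18396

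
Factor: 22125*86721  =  3^2 * 5^3*59^1 * 137^1*  211^1 = 1918702125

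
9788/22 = 4894/11= 444.91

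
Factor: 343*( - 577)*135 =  - 3^3*5^1*7^3 * 577^1 = - 26717985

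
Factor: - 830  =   - 2^1*5^1*83^1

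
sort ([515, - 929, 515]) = [- 929, 515, 515]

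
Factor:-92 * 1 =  - 92= -2^2*23^1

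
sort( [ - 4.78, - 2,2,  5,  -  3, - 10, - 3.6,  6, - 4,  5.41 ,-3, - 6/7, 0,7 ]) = [-10  , - 4.78 , - 4, - 3.6,-3 , - 3,-2, -6/7,0, 2  ,  5, 5.41,6,7]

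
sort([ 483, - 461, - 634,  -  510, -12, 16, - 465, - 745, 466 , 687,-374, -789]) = [ - 789,-745, -634, - 510,  -  465,-461,-374, - 12, 16,466, 483,  687 ] 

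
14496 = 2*7248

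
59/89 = 59/89=0.66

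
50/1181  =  50/1181= 0.04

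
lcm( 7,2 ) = 14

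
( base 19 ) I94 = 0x1A11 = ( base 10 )6673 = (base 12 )3A41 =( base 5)203143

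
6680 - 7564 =  -  884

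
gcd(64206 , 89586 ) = 54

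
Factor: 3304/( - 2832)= - 7/6 = - 2^( - 1)*3^( - 1 )*7^1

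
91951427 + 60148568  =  152099995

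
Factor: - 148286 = -2^1  *74143^1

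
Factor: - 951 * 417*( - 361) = 3^2 * 19^2 * 139^1*317^1 = 143160687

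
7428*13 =96564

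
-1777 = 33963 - 35740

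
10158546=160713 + 9997833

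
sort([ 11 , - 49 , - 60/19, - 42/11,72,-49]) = [  -  49, - 49, - 42/11, - 60/19,11, 72 ]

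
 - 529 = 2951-3480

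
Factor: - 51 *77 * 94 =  - 369138  =  - 2^1*3^1 * 7^1*11^1*17^1*47^1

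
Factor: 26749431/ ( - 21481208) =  - 2^( - 3 )*3^2*7^(-2)*54799^( - 1 )*2972159^1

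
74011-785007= - 710996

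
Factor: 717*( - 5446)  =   - 3904782 = - 2^1*3^1*7^1*239^1 * 389^1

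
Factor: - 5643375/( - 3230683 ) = 3^1 * 5^3*101^1*149^1*3230683^( - 1) 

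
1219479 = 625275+594204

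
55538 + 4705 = 60243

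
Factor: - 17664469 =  - 1733^1*10193^1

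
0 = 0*721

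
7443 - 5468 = 1975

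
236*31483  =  7429988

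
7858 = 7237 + 621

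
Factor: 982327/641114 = 2^( - 1) * 131^( - 1 )*677^1*1451^1*2447^( - 1 ) 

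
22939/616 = 3277/88 = 37.24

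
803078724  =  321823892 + 481254832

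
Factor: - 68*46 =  - 2^3*17^1*23^1 = -3128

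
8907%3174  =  2559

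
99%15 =9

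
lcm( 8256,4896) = 421056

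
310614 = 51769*6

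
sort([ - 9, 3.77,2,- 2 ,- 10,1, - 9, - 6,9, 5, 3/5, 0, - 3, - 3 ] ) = [ - 10, - 9, - 9 , - 6, - 3 , - 3, - 2, 0, 3/5, 1,  2, 3.77, 5,9 ]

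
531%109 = 95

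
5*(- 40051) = - 200255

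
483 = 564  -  81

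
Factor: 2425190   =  2^1*5^1*242519^1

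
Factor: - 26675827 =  - 263^1*101429^1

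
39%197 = 39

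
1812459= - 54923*( - 33)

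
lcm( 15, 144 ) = 720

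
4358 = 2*2179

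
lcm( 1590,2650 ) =7950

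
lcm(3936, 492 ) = 3936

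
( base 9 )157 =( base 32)45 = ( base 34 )3V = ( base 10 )133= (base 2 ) 10000101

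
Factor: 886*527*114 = 53229108 = 2^2*3^1*17^1*19^1*31^1* 443^1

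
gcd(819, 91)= 91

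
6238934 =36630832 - 30391898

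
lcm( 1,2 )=2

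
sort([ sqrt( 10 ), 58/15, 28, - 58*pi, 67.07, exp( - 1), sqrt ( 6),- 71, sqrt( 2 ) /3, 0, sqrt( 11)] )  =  [- 58 * pi, - 71,0,exp(-1),sqrt (2 )/3, sqrt( 6),sqrt( 10 ), sqrt( 11), 58/15, 28, 67.07]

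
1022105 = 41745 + 980360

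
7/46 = 7/46 = 0.15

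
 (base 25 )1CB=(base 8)1650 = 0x3a8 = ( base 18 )2g0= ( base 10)936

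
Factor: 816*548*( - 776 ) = -2^9*3^1*17^1*97^1*137^1 = -347002368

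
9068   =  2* 4534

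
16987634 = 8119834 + 8867800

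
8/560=1/70 =0.01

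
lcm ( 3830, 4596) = 22980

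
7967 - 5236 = 2731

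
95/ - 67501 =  - 95/67501 = - 0.00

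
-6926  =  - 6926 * 1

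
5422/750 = 2711/375  =  7.23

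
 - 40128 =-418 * 96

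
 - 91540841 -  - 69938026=- 21602815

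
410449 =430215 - 19766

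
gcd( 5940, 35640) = 5940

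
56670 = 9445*6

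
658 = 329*2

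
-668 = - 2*334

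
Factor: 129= 3^1 * 43^1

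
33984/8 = 4248 = 4248.00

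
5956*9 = 53604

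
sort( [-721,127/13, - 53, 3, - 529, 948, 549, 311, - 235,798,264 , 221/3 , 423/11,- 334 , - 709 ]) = [ - 721, - 709, - 529, - 334, - 235, - 53, 3, 127/13, 423/11, 221/3, 264, 311,549,798, 948]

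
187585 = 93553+94032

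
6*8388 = 50328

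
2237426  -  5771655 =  - 3534229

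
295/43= 295/43 = 6.86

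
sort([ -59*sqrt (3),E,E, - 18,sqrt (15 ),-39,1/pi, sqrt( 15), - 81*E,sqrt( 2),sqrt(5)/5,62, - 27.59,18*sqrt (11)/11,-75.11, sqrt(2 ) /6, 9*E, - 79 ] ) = [ - 81*E, - 59 * sqrt(3), - 79, -75.11,- 39, - 27.59,-18,sqrt(2) /6 , 1/pi, sqrt(5 ) /5,sqrt( 2), E,E,  sqrt(15 ),sqrt(15),18 * sqrt(11) /11  ,  9*E,62]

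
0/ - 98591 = 0/1 = - 0.00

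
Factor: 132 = 2^2*3^1*11^1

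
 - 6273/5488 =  - 2 + 4703/5488= -  1.14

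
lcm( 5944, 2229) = 17832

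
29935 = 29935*1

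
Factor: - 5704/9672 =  - 3^(  -  1)*13^( - 1) * 23^1 = - 23/39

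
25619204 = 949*26996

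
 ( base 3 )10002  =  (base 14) 5D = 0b1010011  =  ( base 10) 83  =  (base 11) 76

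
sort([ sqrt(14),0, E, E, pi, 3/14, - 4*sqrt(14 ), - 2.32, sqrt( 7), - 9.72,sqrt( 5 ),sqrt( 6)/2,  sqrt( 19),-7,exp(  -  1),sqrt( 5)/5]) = [ - 4*sqrt(14),-9.72,-7, - 2.32, 0,3/14, exp( - 1 ),sqrt (5 ) /5, sqrt(6)/2,sqrt( 5 ), sqrt( 7),E,E,  pi, sqrt( 14 ),sqrt( 19)] 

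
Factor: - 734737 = - 734737^1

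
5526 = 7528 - 2002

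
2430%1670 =760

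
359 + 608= 967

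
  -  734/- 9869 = 734/9869 =0.07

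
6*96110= 576660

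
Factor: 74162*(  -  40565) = - 2^1*5^1*7^1 *11^1  *19^1*61^1 * 3371^1 =- 3008381530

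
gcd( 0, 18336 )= 18336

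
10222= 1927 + 8295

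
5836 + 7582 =13418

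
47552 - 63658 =-16106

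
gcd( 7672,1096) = 1096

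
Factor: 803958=2^1 * 3^1*133993^1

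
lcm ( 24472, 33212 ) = 464968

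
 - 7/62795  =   - 1 + 62788/62795= - 0.00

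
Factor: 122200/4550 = 2^2* 7^( - 1 ) * 47^1 = 188/7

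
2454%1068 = 318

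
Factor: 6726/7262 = 3^1*19^1*59^1*3631^( - 1) = 3363/3631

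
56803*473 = 26867819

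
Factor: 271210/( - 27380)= - 2^( - 1)*37^( - 1 )*733^1 = -  733/74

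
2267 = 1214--1053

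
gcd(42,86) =2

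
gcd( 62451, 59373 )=81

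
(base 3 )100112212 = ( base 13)3227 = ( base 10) 6962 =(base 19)1058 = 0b1101100110010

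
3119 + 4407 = 7526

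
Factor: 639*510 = 2^1*3^3*5^1 * 17^1*71^1 = 325890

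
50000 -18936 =31064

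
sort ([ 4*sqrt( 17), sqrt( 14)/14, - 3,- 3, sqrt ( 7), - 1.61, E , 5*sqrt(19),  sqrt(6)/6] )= [  -  3,  -  3, - 1.61, sqrt(14)/14, sqrt(  6 )/6 , sqrt(7), E, 4*sqrt(17 ), 5*sqrt(19 )]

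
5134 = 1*5134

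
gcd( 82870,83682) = 2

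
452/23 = 19 + 15/23 = 19.65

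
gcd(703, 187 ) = 1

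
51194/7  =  51194/7 = 7313.43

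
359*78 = 28002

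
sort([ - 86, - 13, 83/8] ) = [  -  86, - 13, 83/8]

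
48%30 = 18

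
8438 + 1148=9586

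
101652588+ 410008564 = 511661152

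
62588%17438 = 10274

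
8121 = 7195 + 926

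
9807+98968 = 108775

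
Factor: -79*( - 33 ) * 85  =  3^1*5^1 * 11^1 * 17^1*79^1  =  221595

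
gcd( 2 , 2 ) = 2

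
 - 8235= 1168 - 9403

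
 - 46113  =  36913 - 83026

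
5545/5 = 1109 = 1109.00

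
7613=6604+1009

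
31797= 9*3533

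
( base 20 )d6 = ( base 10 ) 266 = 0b100001010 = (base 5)2031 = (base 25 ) AG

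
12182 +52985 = 65167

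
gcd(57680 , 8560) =80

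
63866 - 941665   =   - 877799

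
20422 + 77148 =97570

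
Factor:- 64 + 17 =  - 47^1= - 47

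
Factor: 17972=2^2*4493^1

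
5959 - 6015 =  - 56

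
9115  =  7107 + 2008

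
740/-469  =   - 2 + 198/469  =  -  1.58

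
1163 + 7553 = 8716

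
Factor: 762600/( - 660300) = - 2^1*41^1*71^( - 1 ) = -82/71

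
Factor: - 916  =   - 2^2*229^1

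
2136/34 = 62 + 14/17 = 62.82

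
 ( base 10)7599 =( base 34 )6jh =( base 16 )1DAF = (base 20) ijj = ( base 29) 911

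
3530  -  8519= -4989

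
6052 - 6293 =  - 241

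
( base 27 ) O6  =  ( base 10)654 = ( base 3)220020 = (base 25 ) 114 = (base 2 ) 1010001110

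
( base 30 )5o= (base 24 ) 76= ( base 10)174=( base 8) 256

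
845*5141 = 4344145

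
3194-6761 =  - 3567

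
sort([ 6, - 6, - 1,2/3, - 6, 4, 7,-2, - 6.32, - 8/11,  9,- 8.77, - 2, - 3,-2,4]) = [-8.77, - 6.32, - 6, - 6, - 3,-2, - 2,-2,-1, - 8/11, 2/3,4 , 4,6, 7,9] 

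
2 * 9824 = 19648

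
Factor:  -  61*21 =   -  1281 = - 3^1*7^1*61^1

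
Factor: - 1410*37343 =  - 52653630 = - 2^1*3^1*5^1*47^1*107^1 * 349^1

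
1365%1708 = 1365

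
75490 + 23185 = 98675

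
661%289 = 83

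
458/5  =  91 + 3/5 = 91.60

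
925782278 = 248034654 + 677747624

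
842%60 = 2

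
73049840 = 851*85840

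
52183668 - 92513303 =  - 40329635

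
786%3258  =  786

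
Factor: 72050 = 2^1*5^2* 11^1*131^1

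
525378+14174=539552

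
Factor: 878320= 2^4*5^1*  10979^1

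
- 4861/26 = -187 + 1/26= - 186.96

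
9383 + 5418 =14801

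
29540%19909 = 9631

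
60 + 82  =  142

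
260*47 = 12220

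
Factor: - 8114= - 2^1*4057^1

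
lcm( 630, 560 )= 5040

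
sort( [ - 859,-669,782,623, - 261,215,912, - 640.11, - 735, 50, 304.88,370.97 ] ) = [  -  859, - 735, - 669 , - 640.11,  -  261,50, 215,304.88,  370.97,623,782, 912] 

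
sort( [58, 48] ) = [48,58]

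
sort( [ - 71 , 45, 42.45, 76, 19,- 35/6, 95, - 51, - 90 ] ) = [-90, - 71, - 51, - 35/6,19, 42.45,45,76, 95]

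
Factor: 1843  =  19^1*97^1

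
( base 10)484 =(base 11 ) 400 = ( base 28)h8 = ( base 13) 2b3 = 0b111100100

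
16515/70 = 235 + 13/14  =  235.93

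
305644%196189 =109455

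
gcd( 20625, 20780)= 5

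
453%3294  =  453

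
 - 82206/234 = -4567/13 = - 351.31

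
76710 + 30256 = 106966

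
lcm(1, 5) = 5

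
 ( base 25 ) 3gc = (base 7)6445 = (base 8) 4357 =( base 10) 2287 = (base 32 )27f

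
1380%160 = 100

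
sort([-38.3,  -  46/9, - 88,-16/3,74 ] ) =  [ - 88, - 38.3,-16/3,  -  46/9, 74 ]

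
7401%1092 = 849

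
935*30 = 28050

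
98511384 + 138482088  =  236993472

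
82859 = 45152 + 37707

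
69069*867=59882823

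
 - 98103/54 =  - 32701/18 = - 1816.72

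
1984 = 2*992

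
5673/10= 5673/10 = 567.30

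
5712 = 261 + 5451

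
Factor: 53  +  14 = 67 = 67^1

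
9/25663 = 9/25663=0.00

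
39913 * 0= 0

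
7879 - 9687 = -1808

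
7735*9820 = 75957700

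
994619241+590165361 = 1584784602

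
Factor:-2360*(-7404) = 17473440 = 2^5*3^1*5^1*59^1*617^1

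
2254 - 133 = 2121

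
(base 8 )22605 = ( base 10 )9605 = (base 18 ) 1bbb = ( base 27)D4K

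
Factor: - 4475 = -5^2*179^1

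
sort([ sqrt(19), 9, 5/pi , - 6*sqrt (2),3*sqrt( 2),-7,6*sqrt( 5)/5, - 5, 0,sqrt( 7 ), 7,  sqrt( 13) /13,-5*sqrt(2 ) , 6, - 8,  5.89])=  [-6*sqrt( 2), -8, - 5*sqrt( 2), - 7, - 5, 0, sqrt( 13)/13,5/pi, sqrt( 7),6*sqrt(5)/5, 3* sqrt( 2),sqrt( 19),5.89,6, 7 , 9 ] 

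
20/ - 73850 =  - 2/7385 = - 0.00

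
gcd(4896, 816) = 816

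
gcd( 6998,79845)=1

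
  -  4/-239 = 4/239  =  0.02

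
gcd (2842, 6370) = 98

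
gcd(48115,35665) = 5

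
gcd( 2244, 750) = 6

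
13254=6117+7137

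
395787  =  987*401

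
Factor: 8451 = 3^3*313^1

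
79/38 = 2 + 3/38=2.08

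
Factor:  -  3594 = -2^1*3^1*599^1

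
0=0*84132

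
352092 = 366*962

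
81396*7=569772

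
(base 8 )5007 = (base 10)2567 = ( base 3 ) 10112002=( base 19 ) 722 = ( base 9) 3462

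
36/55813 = 36/55813 =0.00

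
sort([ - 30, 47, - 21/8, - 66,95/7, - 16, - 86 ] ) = [ - 86,- 66, - 30 , -16,-21/8, 95/7,  47 ]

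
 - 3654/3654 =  - 1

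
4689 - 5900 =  - 1211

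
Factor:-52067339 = -2861^1*18199^1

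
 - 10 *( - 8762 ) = 87620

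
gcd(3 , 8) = 1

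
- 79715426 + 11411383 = -68304043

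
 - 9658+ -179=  - 9837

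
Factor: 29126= 2^1*14563^1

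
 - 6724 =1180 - 7904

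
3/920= 3/920=0.00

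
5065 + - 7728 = -2663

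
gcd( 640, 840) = 40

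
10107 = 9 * 1123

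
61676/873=61676/873 = 70.65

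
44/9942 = 22/4971 = 0.00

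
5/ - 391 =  - 5/391 = - 0.01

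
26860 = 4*6715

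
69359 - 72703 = - 3344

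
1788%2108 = 1788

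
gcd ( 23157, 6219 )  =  9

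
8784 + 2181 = 10965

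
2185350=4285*510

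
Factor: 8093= 8093^1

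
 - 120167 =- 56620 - 63547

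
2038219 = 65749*31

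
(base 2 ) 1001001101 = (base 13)364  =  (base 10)589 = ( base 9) 724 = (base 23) 12E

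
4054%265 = 79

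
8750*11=96250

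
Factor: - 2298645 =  - 3^3 * 5^1 *17027^1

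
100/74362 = 50/37181 = 0.00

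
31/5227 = 31/5227 = 0.01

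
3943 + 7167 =11110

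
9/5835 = 3/1945 =0.00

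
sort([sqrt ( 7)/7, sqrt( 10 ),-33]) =[ - 33, sqrt( 7)/7, sqrt( 10 )] 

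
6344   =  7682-1338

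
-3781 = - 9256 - -5475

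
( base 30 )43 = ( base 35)3I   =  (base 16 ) 7b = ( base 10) 123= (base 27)4f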